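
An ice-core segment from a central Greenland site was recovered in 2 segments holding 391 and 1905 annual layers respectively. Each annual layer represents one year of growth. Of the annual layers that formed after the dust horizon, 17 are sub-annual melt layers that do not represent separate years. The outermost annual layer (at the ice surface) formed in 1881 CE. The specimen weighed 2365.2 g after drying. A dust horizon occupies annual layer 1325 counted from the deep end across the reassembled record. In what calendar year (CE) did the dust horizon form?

Total annual layers = 391 + 1905 = 2296.
2296 − 1325 = 971 annual layers lie beyond the dust horizon toward the ice surface.
Excluding 17 false annual layers: 971 − 17 = 954.
The annual layer at the ice surface is 1881 CE, so the dust horizon dates to 1881 − 954 = 927 CE.

927 CE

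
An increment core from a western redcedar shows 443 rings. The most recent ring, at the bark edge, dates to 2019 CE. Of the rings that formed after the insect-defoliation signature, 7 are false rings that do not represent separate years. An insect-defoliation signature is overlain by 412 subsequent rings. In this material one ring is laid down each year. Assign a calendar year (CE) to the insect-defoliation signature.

1614 CE

412 rings formed after the insect-defoliation signature.
412 − 7 false = 405 true rings after the insect-defoliation signature.
2019 − 405 = 1614 CE.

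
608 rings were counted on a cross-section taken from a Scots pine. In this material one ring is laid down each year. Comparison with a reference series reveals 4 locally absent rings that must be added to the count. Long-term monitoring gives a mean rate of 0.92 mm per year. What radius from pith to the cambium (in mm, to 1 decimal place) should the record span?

563.0 mm

Correcting the raw count gives 608 + 4 = 612 true rings.
612 years at 0.92 mm/year gives 0.92 × 612 = 563.0 mm.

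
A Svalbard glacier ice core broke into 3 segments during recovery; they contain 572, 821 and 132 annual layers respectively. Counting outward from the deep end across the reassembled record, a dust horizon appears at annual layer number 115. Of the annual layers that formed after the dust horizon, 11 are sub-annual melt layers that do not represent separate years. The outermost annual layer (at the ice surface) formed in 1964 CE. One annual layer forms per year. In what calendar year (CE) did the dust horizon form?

Total annual layers = 572 + 821 + 132 = 1525.
The dust horizon sits at annual layer 115 from the deep end, so 1525 − 115 = 1410 annual layers formed after it.
Excluding 11 false annual layers: 1410 − 11 = 1399.
The annual layer at the ice surface is 1964 CE, so the dust horizon dates to 1964 − 1399 = 565 CE.

565 CE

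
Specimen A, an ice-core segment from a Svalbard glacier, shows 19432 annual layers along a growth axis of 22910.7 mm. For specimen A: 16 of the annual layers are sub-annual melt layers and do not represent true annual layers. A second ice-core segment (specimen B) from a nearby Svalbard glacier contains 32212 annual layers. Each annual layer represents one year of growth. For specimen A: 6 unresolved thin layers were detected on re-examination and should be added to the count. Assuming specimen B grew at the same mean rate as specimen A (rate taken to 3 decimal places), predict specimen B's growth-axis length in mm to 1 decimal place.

38010.2 mm

Specimen A: adjusted count: 19432 − 16 + 6 = 19422 annual layers.
A: Extension rate ≈ 22910.7 / 19422 = 1.180 mm/year.
B's length ≈ 1.180 × 32212 = 38010.2 mm.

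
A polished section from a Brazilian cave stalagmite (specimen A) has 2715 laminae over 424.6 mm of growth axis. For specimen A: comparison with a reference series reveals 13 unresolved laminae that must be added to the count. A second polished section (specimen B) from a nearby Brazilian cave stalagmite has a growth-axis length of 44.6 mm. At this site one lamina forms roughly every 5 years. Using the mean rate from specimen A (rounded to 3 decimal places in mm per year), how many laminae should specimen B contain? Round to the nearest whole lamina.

288 laminae

Specimen A: true lamina count = 2715 + 13 = 2728.
Specimen A: at 5 years per lamina, 2728 × 5 = 13640 years.
A: Extension rate ≈ 424.6 / 13640 = 0.031 mm/yr.
B spans 44.6 / 0.031 = 1438.71 years; at 5 years per lamina that is 1438.71 / 5 ≈ 288 laminae.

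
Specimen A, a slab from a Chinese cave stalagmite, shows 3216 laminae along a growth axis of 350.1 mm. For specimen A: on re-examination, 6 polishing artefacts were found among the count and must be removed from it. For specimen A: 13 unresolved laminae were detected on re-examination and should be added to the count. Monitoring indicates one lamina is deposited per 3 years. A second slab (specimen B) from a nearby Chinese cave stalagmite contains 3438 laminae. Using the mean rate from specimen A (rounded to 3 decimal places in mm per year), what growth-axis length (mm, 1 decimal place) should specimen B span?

Specimen A: correcting the raw count gives 3216 − 6 + 13 = 3223 true laminae.
Specimen A: at 3 years per lamina, 3223 × 3 = 9669 years.
A: Extension rate ≈ 350.1 / 9669 = 0.036 mm per year.
Specimen B: multiplying by 3 years per lamina: 3438 × 3 = 10314 years. Length of B = 0.036 × 10314 = 371.3 mm.

371.3 mm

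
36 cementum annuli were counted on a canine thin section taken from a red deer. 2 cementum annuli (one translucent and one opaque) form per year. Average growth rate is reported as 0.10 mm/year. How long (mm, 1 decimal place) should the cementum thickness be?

1.8 mm

With 2 cementum annuli per year, 36 / 2 = 18 years.
Length ≈ 0.10 × 18 = 1.8 mm.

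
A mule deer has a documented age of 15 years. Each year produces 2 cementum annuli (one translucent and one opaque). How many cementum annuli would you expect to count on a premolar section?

15 years at 2 cementum annuli per year gives 15 × 2 = 30 cementum annuli.
So 30 cementum annuli should be present.

30 cementum annuli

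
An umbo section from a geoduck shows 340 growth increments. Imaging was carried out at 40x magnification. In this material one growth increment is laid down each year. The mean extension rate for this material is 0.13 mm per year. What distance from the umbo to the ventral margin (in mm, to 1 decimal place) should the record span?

The record spans 340 years at 0.13 mm per year.
340 years at 0.13 mm/year gives 0.13 × 340 = 44.2 mm.

44.2 mm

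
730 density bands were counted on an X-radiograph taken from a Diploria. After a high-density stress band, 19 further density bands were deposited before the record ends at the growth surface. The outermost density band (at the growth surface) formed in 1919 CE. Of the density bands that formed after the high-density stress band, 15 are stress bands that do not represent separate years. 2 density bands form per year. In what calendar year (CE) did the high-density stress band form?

There are 19 density bands younger than the high-density stress band.
19 − 15 false = 4 true density bands after the high-density stress band.
Dividing by 2 density bands per year: 4 / 2 = 2 years.
Counting back 2 years from 1919 CE places the high-density stress band in 1919 − 2 = 1917 CE.

1917 CE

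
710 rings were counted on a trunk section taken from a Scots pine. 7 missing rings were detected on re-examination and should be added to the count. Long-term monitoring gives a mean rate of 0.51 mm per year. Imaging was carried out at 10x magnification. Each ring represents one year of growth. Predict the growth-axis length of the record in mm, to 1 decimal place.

True ring count = 710 + 7 = 717.
717 years at 0.51 mm/year gives 0.51 × 717 = 365.7 mm.

365.7 mm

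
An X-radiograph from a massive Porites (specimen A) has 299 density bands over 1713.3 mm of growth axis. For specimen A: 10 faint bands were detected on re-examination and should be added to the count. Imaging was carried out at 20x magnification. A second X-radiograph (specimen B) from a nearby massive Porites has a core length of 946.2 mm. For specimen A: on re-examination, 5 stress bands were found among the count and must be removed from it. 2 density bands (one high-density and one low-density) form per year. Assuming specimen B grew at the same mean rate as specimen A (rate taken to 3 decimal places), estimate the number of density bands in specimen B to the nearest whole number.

168 density bands

Specimen A: after corrections the count is 299 − 5 + 10 = 304 density bands.
Specimen A: dividing by 2 density bands per year: 304 / 2 = 152 years.
A: Mean rate = 1713.3 mm / 152 years ≈ 11.272 mm per year.
For B, 946.2 / 11.272 = 83.94 years; at 2 density bands per year that is 83.94 × 2 ≈ 168 density bands.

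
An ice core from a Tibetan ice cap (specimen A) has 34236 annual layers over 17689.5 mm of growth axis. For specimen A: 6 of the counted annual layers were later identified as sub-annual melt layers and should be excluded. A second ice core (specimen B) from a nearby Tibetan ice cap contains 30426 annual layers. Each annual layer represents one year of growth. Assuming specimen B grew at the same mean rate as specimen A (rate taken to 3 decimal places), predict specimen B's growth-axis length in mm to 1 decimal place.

Specimen A: true annual layer count = 34236 − 6 = 34230.
A: Extension rate ≈ 17689.5 / 34230 = 0.517 mm/yr.
For B, 0.517 mm/year × 30426 years = 15730.2 mm.

15730.2 mm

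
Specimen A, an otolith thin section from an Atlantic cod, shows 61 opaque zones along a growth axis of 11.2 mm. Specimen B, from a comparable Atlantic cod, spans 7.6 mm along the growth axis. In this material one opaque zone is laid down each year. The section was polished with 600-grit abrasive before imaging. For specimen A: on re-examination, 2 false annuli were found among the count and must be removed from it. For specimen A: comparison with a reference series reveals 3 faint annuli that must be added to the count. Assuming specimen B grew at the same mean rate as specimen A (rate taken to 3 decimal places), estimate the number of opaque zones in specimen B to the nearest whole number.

Specimen A: correcting the raw count gives 61 − 2 + 3 = 62 true opaque zones.
A: Mean rate = 11.2 mm / 62 years ≈ 0.181 mm per year.
For B, 7.6 / 0.181 = 41.99 years ≈ 42 opaque zones.

42 opaque zones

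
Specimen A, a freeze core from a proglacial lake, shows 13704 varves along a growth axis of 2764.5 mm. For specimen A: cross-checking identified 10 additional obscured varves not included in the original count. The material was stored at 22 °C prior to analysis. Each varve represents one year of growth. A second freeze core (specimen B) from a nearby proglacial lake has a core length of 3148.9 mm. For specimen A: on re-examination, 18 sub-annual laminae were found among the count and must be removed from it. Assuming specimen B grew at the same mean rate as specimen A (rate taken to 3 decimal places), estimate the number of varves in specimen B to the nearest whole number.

Specimen A: correcting the raw count gives 13704 − 18 + 10 = 13696 true varves.
A: Mean rate = 2764.5 mm / 13696 years ≈ 0.202 mm/year.
For B, 3148.9 / 0.202 = 15588.61 years ≈ 15589 varves.

15589 varves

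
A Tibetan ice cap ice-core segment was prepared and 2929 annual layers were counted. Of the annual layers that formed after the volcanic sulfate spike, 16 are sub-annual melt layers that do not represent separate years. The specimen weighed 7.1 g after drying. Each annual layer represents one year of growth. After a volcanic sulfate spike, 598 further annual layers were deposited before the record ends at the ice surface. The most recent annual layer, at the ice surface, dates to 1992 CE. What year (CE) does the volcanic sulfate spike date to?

1410 CE

598 annual layers post-date the volcanic sulfate spike.
598 − 16 false = 582 true annual layers after the volcanic sulfate spike.
The annual layer at the ice surface is 1992 CE, so the volcanic sulfate spike dates to 1992 − 582 = 1410 CE.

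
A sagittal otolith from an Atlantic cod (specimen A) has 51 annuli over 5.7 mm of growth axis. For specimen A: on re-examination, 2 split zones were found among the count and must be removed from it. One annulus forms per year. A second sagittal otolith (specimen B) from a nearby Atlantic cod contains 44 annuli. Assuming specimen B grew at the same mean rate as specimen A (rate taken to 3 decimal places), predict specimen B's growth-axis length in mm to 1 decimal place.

Specimen A: true annulus count = 51 − 2 = 49.
A: 5.7 mm over 49 years gives 5.7 / 49 ≈ 0.116 mm/yr.
For B, 0.116 mm/year × 44 years = 5.1 mm.

5.1 mm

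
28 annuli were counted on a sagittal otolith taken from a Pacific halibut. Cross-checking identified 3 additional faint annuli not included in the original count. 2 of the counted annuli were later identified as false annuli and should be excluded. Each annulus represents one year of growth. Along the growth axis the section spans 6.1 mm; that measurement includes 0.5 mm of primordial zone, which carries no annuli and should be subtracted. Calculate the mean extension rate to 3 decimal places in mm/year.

0.193 mm/year

True annulus count = 28 − 2 + 3 = 29.
Removing the 0.5 mm offcut leaves 6.1 − 0.5 = 5.6 mm.
5.6 mm over 29 years gives 5.6 / 29 ≈ 0.193 mm/year.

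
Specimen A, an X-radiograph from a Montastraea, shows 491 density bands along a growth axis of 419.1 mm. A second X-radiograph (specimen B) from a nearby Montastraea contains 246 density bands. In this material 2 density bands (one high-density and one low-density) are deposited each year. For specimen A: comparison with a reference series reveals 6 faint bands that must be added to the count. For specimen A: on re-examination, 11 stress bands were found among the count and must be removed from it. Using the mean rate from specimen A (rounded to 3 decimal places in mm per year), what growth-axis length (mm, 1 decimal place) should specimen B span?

Specimen A: adjusted count: 491 − 11 + 6 = 486 density bands.
Specimen A: dividing by 2 density bands per year: 486 / 2 = 243 years.
A: 419.1 mm over 243 years gives 419.1 / 243 ≈ 1.725 mm per year.
Specimen B: with 2 density bands per year, 246 / 2 = 123 years. Length of B = 1.725 × 123 = 212.2 mm.

212.2 mm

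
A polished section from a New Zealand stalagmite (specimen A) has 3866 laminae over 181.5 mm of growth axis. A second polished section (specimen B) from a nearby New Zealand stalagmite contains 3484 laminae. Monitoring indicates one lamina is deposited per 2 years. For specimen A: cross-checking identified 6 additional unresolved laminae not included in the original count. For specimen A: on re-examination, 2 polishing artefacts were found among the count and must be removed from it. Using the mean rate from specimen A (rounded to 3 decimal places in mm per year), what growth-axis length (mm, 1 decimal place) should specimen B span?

Specimen A: true lamina count = 3866 − 2 + 6 = 3870.
Specimen A: multiplying by 2 years per lamina: 3870 × 2 = 7740 years.
A: Extension rate ≈ 181.5 / 7740 = 0.023 mm per year.
Specimen B: at 2 years per lamina, 3484 × 2 = 6968 years. B's length ≈ 0.023 × 6968 = 160.3 mm.

160.3 mm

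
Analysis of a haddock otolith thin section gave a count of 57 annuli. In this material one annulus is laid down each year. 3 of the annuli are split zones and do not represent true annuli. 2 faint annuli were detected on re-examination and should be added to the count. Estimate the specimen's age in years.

56 yr

After corrections the count is 57 − 3 + 2 = 56 annuli.
With a one-to-one annulus periodicity this is 56 years.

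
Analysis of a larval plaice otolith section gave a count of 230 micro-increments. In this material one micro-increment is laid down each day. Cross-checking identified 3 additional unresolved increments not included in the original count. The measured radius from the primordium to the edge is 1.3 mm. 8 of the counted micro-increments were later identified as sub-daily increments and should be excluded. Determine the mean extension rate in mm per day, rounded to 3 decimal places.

0.006 mm per day

True micro-increment count = 230 − 8 + 3 = 225.
1.3 mm over 225 days gives 1.3 / 225 ≈ 0.006 mm per day.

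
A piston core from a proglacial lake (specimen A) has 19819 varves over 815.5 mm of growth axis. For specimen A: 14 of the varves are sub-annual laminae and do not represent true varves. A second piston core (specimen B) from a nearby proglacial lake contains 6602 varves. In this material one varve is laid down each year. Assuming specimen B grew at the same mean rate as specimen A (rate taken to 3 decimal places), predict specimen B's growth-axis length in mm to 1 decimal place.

270.7 mm

Specimen A: adjusted count: 19819 − 14 = 19805 varves.
A: 815.5 mm over 19805 years gives 815.5 / 19805 ≈ 0.041 mm/yr.
For B, 0.041 mm/year × 6602 years = 270.7 mm.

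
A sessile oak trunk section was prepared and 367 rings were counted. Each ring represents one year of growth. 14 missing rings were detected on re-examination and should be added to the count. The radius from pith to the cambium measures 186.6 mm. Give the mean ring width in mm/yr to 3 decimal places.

0.490 mm/yr

Adjusted count: 367 + 14 = 381 rings.
186.6 mm over 381 years gives 186.6 / 381 ≈ 0.490 mm/yr.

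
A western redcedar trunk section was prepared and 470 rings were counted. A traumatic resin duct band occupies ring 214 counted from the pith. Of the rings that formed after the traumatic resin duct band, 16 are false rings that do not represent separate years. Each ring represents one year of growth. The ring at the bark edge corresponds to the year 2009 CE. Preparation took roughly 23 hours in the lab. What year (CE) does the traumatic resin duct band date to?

Between ring 214 and the bark edge there are 470 − 214 = 256 rings.
Removing the 16 false rings leaves 256 − 16 = 240 true rings beyond the traumatic resin duct band.
The ring at the bark edge is 2009 CE, so the traumatic resin duct band dates to 2009 − 240 = 1769 CE.

1769 CE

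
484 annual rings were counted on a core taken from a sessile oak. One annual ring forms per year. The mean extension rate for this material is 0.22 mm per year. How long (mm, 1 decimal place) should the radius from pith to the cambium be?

106.5 mm

The record spans 484 years at 0.22 mm per year.
484 years at 0.22 mm/year gives 0.22 × 484 = 106.5 mm.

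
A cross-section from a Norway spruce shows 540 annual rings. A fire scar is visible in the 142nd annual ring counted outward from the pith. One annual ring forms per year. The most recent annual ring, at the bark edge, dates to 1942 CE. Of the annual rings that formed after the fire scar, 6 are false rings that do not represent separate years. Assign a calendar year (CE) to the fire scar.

1550 CE

540 − 142 = 398 annual rings lie beyond the fire scar toward the bark edge.
Removing the 6 false annual rings leaves 398 − 6 = 392 true annual rings beyond the fire scar.
The annual ring at the bark edge is 1942 CE, so the fire scar dates to 1942 − 392 = 1550 CE.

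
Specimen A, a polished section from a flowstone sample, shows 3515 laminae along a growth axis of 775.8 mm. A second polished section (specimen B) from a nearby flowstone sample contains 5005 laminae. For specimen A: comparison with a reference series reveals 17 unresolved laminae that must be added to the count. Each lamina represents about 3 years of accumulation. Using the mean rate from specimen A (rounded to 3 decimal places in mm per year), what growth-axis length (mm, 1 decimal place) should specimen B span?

1096.1 mm

Specimen A: adjusted count: 3515 + 17 = 3532 laminae.
Specimen A: 3532 laminae at 3 years each span 3532 × 3 = 10596 years.
A: Mean rate = 775.8 mm / 10596 years ≈ 0.073 mm/yr.
Specimen B: at 3 years per lamina, 5005 × 3 = 15015 years. Length of B = 0.073 × 15015 = 1096.1 mm.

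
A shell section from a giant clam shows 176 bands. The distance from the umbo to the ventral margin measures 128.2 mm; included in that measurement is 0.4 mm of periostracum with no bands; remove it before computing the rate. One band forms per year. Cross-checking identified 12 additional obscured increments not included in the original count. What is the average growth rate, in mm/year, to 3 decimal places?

0.680 mm/year

Correcting the raw count gives 176 + 12 = 188 true bands.
The growth record spans 128.2 − 0.4 = 127.8 mm.
Extension rate ≈ 127.8 / 188 = 0.680 mm/year.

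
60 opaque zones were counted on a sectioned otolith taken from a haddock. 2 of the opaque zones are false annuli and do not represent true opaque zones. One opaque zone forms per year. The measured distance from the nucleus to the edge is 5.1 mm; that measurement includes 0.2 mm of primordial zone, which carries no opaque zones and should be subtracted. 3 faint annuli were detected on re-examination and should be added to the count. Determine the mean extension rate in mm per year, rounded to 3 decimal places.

0.080 mm per year

Adjusted count: 60 − 2 + 3 = 61 opaque zones.
Net length = 5.1 − 0.2 = 4.9 mm.
4.9 mm over 61 years gives 4.9 / 61 ≈ 0.080 mm per year.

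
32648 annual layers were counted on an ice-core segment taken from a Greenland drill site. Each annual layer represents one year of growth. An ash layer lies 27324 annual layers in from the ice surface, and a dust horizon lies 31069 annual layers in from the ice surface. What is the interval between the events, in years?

31069 − 27324 = 3745 annual layers lie between the two events.
That is 3745 years at one annual layer per year.

3745 years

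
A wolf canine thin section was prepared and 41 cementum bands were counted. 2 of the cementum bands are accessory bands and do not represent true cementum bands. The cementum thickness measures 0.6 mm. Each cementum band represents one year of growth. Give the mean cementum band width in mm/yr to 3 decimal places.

After corrections the count is 41 − 2 = 39 cementum bands.
Mean rate = 0.6 mm / 39 years ≈ 0.015 mm/yr.

0.015 mm/yr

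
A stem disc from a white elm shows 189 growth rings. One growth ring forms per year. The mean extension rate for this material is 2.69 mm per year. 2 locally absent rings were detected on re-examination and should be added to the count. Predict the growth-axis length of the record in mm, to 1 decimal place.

513.8 mm

Adjusted count: 189 + 2 = 191 growth rings.
191 years at 2.69 mm/year gives 2.69 × 191 = 513.8 mm.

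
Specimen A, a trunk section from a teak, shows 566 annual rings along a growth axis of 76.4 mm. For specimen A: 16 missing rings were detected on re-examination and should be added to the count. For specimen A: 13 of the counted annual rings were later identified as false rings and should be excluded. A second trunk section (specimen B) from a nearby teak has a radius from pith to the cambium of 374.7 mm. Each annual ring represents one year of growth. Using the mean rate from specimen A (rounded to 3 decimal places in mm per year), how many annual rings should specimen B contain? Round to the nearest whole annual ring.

Specimen A: true annual ring count = 566 − 13 + 16 = 569.
A: Mean rate = 76.4 mm / 569 years ≈ 0.134 mm per year.
B spans 374.7 / 0.134 = 2796.27 years ≈ 2796 annual rings.

2796 annual rings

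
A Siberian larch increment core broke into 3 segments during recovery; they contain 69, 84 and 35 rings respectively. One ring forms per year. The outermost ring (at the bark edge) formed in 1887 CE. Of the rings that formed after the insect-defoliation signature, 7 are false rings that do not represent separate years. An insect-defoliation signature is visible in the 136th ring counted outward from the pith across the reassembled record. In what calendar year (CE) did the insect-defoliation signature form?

1842 CE

Total rings = 69 + 84 + 35 = 188.
Between ring 136 and the bark edge there are 188 − 136 = 52 rings.
Excluding 7 false rings: 52 − 7 = 45.
The ring at the bark edge is 1887 CE, so the insect-defoliation signature dates to 1887 − 45 = 1842 CE.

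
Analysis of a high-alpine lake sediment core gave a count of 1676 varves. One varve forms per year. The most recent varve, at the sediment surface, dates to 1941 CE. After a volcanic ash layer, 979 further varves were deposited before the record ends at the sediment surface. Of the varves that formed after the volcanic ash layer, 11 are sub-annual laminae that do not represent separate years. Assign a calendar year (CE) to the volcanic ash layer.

973 CE

979 varves post-date the volcanic ash layer.
979 − 11 false = 968 true varves after the volcanic ash layer.
The varve at the sediment surface is 1941 CE, so the volcanic ash layer dates to 1941 − 968 = 973 CE.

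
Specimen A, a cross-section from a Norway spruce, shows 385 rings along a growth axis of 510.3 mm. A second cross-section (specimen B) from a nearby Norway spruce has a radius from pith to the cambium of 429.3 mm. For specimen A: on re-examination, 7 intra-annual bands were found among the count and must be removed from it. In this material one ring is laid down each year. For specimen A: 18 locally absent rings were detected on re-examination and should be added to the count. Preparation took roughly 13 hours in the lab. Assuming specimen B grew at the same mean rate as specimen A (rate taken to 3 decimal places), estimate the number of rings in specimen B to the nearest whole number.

333 rings

Specimen A: correcting the raw count gives 385 − 7 + 18 = 396 true rings.
A: Extension rate ≈ 510.3 / 396 = 1.289 mm/yr.
B spans 429.3 / 1.289 = 333.05 years ≈ 333 rings.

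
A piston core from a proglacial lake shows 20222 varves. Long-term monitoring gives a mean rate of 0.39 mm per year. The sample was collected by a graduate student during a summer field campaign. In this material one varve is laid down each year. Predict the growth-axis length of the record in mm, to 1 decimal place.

20222 years of growth are recorded.
Length ≈ 0.39 × 20222 = 7886.6 mm.

7886.6 mm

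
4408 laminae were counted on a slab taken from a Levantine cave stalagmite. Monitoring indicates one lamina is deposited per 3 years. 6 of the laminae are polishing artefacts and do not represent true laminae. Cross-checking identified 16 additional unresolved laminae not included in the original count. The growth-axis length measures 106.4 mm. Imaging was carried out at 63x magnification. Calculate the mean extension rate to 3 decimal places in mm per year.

0.008 mm per year

Correcting the raw count gives 4408 − 6 + 16 = 4418 true laminae.
4418 laminae at 3 years each span 4418 × 3 = 13254 years.
Extension rate ≈ 106.4 / 13254 = 0.008 mm per year.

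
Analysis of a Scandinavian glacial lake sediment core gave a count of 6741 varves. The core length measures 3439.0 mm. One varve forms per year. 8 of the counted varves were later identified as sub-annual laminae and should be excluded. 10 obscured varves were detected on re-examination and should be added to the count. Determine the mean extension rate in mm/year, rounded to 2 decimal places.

True varve count = 6741 − 8 + 10 = 6743.
Mean rate = 3439.0 mm / 6743 years ≈ 0.51 mm/year.

0.51 mm/year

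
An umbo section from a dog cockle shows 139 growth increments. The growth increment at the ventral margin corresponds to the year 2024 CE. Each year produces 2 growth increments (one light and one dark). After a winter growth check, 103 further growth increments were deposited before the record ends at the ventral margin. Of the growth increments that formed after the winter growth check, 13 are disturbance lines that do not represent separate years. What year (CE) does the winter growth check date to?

103 growth increments formed after the winter growth check.
Excluding 13 false growth increments: 103 − 13 = 90.
90 growth increments at 2 per year is 90 / 2 = 45 years.
Counting back 45 years from 2024 CE places the winter growth check in 2024 − 45 = 1979 CE.

1979 CE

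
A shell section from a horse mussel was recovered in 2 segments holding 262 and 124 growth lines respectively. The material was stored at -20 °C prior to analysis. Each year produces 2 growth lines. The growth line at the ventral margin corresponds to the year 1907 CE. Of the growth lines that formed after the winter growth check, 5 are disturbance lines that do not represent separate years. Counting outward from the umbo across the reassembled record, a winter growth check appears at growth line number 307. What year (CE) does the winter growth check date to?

1870 CE

Total growth lines = 262 + 124 = 386.
The winter growth check sits at growth line 307 from the umbo, so 386 − 307 = 79 growth lines formed after it.
Removing the 5 false growth lines leaves 79 − 5 = 74 true growth lines beyond the winter growth check.
Dividing by 2 growth lines per year: 74 / 2 = 37 years.
Counting back 37 years from 1907 CE places the winter growth check in 1907 − 37 = 1870 CE.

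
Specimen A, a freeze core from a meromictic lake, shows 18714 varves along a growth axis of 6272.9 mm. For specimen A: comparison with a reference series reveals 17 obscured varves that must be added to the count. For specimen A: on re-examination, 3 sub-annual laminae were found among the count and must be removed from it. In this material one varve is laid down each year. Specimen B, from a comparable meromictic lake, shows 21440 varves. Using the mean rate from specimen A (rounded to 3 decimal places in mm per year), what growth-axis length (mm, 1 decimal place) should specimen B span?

7182.4 mm

Specimen A: correcting the raw count gives 18714 − 3 + 17 = 18728 true varves.
A: Extension rate ≈ 6272.9 / 18728 = 0.335 mm/yr.
For B, 0.335 mm/year × 21440 years = 7182.4 mm.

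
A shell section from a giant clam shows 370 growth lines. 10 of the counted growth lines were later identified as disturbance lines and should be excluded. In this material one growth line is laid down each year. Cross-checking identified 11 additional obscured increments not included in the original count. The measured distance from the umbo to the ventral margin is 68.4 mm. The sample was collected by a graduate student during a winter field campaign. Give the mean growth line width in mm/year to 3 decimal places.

Adjusted count: 370 − 10 + 11 = 371 growth lines.
Extension rate ≈ 68.4 / 371 = 0.184 mm/year.

0.184 mm/year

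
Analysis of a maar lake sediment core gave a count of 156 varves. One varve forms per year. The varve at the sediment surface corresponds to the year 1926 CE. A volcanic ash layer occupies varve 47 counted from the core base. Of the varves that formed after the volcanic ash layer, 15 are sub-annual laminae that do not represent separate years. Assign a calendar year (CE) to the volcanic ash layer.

Between varve 47 and the sediment surface there are 156 − 47 = 109 varves.
Removing the 15 false varves leaves 109 − 15 = 94 true varves beyond the volcanic ash layer.
1926 − 94 = 1832 CE.

1832 CE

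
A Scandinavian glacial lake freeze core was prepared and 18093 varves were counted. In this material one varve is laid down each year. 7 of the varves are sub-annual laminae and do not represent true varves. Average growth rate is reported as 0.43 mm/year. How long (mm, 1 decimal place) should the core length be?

7777.0 mm

Correcting the raw count gives 18093 − 7 = 18086 true varves.
Length ≈ 0.43 × 18086 = 7777.0 mm.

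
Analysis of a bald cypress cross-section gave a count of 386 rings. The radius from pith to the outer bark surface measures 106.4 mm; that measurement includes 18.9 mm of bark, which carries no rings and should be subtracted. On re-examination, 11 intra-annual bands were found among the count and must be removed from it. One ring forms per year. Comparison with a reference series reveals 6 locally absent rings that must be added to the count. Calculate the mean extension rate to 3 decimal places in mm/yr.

0.230 mm/yr

After corrections the count is 386 − 11 + 6 = 381 rings.
Removing the 18.9 mm offcut leaves 106.4 − 18.9 = 87.5 mm.
Extension rate ≈ 87.5 / 381 = 0.230 mm/yr.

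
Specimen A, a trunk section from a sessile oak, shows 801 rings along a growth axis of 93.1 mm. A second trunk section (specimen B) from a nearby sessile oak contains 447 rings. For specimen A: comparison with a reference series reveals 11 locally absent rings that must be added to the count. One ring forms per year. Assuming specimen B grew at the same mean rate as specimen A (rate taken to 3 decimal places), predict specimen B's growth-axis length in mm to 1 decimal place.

51.4 mm

Specimen A: adjusted count: 801 + 11 = 812 rings.
A: Mean rate = 93.1 mm / 812 years ≈ 0.115 mm per year.
Length of B = 0.115 × 447 = 51.4 mm.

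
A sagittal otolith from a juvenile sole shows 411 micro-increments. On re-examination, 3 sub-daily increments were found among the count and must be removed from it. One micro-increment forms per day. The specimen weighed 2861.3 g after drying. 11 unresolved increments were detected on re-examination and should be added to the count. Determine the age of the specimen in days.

After corrections the count is 411 − 3 + 11 = 419 micro-increments.
At one micro-increment per day, that is 419 days.

419 d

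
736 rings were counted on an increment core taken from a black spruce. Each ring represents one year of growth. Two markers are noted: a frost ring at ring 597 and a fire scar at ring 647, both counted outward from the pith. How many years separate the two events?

50 years

647 − 597 = 50 rings lie between the two events.
At one ring per year, 50 years elapsed between them.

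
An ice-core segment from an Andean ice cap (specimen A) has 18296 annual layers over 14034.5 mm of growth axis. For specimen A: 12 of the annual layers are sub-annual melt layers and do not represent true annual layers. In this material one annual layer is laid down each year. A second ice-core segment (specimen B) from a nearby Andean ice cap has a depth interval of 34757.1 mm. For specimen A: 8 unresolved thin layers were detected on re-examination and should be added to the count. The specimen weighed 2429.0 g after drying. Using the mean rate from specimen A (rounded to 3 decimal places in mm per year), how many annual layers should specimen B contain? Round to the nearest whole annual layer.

45316 annual layers

Specimen A: adjusted count: 18296 − 12 + 8 = 18292 annual layers.
A: Mean rate = 14034.5 mm / 18292 years ≈ 0.767 mm per year.
For B, 34757.1 / 0.767 = 45315.65 years ≈ 45316 annual layers.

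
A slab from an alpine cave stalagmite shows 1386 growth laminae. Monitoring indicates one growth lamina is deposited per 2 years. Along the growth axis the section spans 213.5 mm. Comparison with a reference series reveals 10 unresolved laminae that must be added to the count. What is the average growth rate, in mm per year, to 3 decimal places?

After corrections the count is 1386 + 10 = 1396 growth laminae.
Multiplying by 2 years per growth lamina: 1396 × 2 = 2792 years.
Mean rate = 213.5 mm / 2792 years ≈ 0.076 mm per year.

0.076 mm per year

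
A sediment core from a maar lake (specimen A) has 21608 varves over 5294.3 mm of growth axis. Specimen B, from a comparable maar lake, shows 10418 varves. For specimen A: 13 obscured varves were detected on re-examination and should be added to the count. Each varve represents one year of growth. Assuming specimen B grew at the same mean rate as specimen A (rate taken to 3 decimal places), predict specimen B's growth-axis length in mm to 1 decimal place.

Specimen A: correcting the raw count gives 21608 + 13 = 21621 true varves.
A: Extension rate ≈ 5294.3 / 21621 = 0.245 mm per year.
Length of B = 0.245 × 10418 = 2552.4 mm.

2552.4 mm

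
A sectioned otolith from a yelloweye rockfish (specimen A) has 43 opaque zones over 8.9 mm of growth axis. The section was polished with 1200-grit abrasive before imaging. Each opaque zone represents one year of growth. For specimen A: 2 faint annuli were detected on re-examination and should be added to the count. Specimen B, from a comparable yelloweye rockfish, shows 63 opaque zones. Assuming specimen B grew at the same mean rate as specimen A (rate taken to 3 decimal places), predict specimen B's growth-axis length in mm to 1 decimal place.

Specimen A: after corrections the count is 43 + 2 = 45 opaque zones.
A: Extension rate ≈ 8.9 / 45 = 0.198 mm/yr.
Length of B = 0.198 × 63 = 12.5 mm.

12.5 mm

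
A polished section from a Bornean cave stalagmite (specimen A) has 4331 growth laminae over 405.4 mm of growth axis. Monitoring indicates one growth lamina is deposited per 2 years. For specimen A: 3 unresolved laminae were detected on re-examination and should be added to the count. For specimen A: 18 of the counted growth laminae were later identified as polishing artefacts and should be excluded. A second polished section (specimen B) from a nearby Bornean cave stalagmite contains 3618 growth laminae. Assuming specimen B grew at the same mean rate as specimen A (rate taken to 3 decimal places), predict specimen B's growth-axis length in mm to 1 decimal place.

Specimen A: adjusted count: 4331 − 18 + 3 = 4316 growth laminae.
Specimen A: at 2 years per growth lamina, 4316 × 2 = 8632 years.
A: Extension rate ≈ 405.4 / 8632 = 0.047 mm per year.
Specimen B: multiplying by 2 years per growth lamina: 3618 × 2 = 7236 years. Length of B = 0.047 × 7236 = 340.1 mm.

340.1 mm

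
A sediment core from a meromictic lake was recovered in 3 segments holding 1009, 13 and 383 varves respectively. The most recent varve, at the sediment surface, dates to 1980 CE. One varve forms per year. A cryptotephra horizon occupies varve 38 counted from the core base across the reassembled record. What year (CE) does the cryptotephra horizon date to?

613 CE

Total varves = 1009 + 13 + 383 = 1405.
Between varve 38 and the sediment surface there are 1405 − 38 = 1367 varves.
Counting back 1367 years from 1980 CE places the cryptotephra horizon in 1980 − 1367 = 613 CE.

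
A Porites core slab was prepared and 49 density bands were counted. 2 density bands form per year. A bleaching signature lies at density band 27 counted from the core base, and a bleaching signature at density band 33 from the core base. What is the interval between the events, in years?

3 years

33 − 27 = 6 density bands lie between the two events.
With 2 density bands per year, 6 / 2 = 3 years.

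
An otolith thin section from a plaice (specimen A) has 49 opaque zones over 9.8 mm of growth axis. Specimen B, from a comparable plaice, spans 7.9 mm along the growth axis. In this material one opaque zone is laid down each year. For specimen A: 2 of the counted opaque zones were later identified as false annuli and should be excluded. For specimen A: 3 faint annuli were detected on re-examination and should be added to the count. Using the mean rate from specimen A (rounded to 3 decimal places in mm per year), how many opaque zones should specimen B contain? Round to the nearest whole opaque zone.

40 opaque zones

Specimen A: true opaque zone count = 49 − 2 + 3 = 50.
A: Mean rate = 9.8 mm / 50 years ≈ 0.196 mm/yr.
For B, 7.9 / 0.196 = 40.31 years ≈ 40 opaque zones.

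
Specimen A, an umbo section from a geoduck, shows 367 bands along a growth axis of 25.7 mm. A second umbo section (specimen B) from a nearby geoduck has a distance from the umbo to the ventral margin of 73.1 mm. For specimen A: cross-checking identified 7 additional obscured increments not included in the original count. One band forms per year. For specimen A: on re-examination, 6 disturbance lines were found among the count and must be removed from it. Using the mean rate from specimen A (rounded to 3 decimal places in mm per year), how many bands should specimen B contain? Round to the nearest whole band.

1044 bands

Specimen A: adjusted count: 367 − 6 + 7 = 368 bands.
A: Mean rate = 25.7 mm / 368 years ≈ 0.070 mm/yr.
Specimen B: 73.1 mm / 0.070 mm per year = 1044.29 years ≈ 1044 bands.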